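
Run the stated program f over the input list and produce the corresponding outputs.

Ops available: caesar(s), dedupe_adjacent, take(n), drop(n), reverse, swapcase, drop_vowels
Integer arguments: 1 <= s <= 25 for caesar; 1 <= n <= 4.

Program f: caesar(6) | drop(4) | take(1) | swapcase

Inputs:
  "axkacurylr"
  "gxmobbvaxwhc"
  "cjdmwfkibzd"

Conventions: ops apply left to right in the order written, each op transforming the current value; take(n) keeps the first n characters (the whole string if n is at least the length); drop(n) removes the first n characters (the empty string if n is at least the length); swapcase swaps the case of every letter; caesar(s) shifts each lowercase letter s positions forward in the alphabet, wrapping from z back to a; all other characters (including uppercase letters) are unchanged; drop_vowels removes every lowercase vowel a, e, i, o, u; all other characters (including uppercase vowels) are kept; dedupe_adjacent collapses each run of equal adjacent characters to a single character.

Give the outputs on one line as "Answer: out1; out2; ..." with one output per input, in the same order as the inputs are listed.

Execution, op by op:
  "axkacurylr" -> "gdqgiaxerx" -> "iaxerx" -> "i" -> "I"
  "gxmobbvaxwhc" -> "mdsuhhbgdcni" -> "hhbgdcni" -> "h" -> "H"
  "cjdmwfkibzd" -> "ipjsclqohfj" -> "clqohfj" -> "c" -> "C"

"I"; "H"; "C"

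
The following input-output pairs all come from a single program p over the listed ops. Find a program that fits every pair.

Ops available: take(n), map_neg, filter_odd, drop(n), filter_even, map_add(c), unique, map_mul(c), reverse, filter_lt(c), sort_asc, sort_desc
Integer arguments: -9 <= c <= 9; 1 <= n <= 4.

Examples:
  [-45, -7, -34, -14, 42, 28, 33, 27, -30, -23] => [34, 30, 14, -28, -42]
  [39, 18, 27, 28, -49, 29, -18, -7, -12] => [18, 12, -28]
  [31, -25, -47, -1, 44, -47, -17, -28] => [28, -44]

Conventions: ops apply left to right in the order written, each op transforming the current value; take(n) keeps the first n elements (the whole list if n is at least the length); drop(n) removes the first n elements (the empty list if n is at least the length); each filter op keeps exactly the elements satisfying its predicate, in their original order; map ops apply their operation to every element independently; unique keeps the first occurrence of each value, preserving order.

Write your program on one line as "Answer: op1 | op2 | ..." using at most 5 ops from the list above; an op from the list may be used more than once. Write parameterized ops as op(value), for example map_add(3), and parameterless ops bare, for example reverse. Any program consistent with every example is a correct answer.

drop(2) | sort_desc | filter_even | sort_asc | map_neg

Check, running the answer program on each example:
  [-45, -7, -34, -14, 42, 28, 33, 27, -30, -23] -> [-34, -14, 42, 28, 33, 27, -30, -23] -> [42, 33, 28, 27, -14, -23, -30, -34] -> [42, 28, -14, -30, -34] -> [-34, -30, -14, 28, 42] -> [34, 30, 14, -28, -42]
  [39, 18, 27, 28, -49, 29, -18, -7, -12] -> [27, 28, -49, 29, -18, -7, -12] -> [29, 28, 27, -7, -12, -18, -49] -> [28, -12, -18] -> [-18, -12, 28] -> [18, 12, -28]
  [31, -25, -47, -1, 44, -47, -17, -28] -> [-47, -1, 44, -47, -17, -28] -> [44, -1, -17, -28, -47, -47] -> [44, -28] -> [-28, 44] -> [28, -44]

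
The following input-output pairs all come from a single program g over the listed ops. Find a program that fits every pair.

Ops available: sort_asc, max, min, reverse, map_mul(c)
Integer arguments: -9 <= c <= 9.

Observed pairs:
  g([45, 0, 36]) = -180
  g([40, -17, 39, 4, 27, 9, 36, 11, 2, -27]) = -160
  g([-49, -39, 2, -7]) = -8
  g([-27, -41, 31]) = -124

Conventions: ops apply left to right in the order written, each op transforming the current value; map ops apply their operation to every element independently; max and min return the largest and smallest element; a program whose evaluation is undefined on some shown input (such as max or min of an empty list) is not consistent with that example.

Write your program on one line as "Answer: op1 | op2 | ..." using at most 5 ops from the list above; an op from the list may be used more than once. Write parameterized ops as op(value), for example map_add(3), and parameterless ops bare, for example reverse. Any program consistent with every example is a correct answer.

reverse | map_mul(-4) | reverse | sort_asc | min

Check, running the answer program on each example:
  [45, 0, 36] -> [36, 0, 45] -> [-144, 0, -180] -> [-180, 0, -144] -> [-180, -144, 0] -> -180
  [40, -17, 39, 4, 27, 9, 36, 11, 2, -27] -> [-27, 2, 11, 36, 9, 27, 4, 39, -17, 40] -> [108, -8, -44, -144, -36, -108, -16, -156, 68, -160] -> [-160, 68, -156, -16, -108, -36, -144, -44, -8, 108] -> [-160, -156, -144, -108, -44, -36, -16, -8, 68, 108] -> -160
  [-49, -39, 2, -7] -> [-7, 2, -39, -49] -> [28, -8, 156, 196] -> [196, 156, -8, 28] -> [-8, 28, 156, 196] -> -8
  [-27, -41, 31] -> [31, -41, -27] -> [-124, 164, 108] -> [108, 164, -124] -> [-124, 108, 164] -> -124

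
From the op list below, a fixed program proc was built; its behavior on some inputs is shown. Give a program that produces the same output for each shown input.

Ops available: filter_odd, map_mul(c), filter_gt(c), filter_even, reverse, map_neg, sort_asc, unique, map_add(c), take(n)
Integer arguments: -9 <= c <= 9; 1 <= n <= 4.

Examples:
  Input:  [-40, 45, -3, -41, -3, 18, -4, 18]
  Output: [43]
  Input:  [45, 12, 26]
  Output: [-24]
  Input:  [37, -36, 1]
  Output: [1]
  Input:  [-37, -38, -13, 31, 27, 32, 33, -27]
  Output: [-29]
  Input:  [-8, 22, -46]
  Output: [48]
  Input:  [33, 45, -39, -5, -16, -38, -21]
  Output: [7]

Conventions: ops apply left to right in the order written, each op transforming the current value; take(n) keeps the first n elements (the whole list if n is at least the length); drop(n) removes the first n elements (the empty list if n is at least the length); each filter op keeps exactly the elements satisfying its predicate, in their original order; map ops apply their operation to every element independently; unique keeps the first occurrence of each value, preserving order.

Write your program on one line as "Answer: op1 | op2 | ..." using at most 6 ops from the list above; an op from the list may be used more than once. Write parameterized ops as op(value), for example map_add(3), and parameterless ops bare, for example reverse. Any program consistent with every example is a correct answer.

map_add(-2) | take(4) | map_neg | reverse | take(1)

Check, running the answer program on each example:
  [-40, 45, -3, -41, -3, 18, -4, 18] -> [-42, 43, -5, -43, -5, 16, -6, 16] -> [-42, 43, -5, -43] -> [42, -43, 5, 43] -> [43, 5, -43, 42] -> [43]
  [45, 12, 26] -> [43, 10, 24] -> [43, 10, 24] -> [-43, -10, -24] -> [-24, -10, -43] -> [-24]
  [37, -36, 1] -> [35, -38, -1] -> [35, -38, -1] -> [-35, 38, 1] -> [1, 38, -35] -> [1]
  [-37, -38, -13, 31, 27, 32, 33, -27] -> [-39, -40, -15, 29, 25, 30, 31, -29] -> [-39, -40, -15, 29] -> [39, 40, 15, -29] -> [-29, 15, 40, 39] -> [-29]
  [-8, 22, -46] -> [-10, 20, -48] -> [-10, 20, -48] -> [10, -20, 48] -> [48, -20, 10] -> [48]
  [33, 45, -39, -5, -16, -38, -21] -> [31, 43, -41, -7, -18, -40, -23] -> [31, 43, -41, -7] -> [-31, -43, 41, 7] -> [7, 41, -43, -31] -> [7]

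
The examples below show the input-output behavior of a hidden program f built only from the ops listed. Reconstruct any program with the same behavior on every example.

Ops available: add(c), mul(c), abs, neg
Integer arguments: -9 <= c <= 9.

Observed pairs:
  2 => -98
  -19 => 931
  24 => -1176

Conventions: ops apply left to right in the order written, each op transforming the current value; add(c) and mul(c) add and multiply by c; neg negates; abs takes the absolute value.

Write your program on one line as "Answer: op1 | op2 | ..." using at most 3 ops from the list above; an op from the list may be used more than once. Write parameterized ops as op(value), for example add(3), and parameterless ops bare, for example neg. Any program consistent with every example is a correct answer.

neg | mul(-7) | mul(-7)

Check, running the answer program on each example:
  2 -> -2 -> 14 -> -98
  -19 -> 19 -> -133 -> 931
  24 -> -24 -> 168 -> -1176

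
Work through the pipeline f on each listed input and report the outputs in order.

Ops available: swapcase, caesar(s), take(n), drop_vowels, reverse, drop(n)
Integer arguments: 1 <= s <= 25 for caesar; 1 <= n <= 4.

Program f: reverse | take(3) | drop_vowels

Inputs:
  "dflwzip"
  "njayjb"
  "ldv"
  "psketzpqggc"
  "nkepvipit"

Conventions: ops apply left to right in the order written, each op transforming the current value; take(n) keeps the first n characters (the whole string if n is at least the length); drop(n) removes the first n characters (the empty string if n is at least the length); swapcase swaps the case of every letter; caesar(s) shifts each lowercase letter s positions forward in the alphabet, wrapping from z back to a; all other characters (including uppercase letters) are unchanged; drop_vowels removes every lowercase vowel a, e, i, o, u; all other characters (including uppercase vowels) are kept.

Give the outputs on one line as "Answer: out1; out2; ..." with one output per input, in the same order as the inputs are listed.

"pz"; "bjy"; "vdl"; "cgg"; "tp"

Execution, op by op:
  "dflwzip" -> "pizwlfd" -> "piz" -> "pz"
  "njayjb" -> "bjyajn" -> "bjy" -> "bjy"
  "ldv" -> "vdl" -> "vdl" -> "vdl"
  "psketzpqggc" -> "cggqpzteksp" -> "cgg" -> "cgg"
  "nkepvipit" -> "tipivpekn" -> "tip" -> "tp"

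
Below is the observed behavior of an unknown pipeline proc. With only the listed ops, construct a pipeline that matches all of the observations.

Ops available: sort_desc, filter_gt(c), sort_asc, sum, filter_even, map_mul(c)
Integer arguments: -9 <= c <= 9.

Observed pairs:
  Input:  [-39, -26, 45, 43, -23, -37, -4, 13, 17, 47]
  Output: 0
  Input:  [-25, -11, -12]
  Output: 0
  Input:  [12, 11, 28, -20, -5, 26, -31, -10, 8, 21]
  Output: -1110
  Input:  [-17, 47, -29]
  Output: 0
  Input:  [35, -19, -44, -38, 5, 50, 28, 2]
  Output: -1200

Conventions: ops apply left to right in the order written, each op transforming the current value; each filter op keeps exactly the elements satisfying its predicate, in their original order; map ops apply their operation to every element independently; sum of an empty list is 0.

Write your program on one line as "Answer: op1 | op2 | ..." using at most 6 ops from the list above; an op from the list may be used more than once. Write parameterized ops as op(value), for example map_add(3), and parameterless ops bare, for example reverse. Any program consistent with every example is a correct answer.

map_mul(3) | filter_gt(-9) | map_mul(-5) | sort_desc | filter_even | sum

Check, running the answer program on each example:
  [-39, -26, 45, 43, -23, -37, -4, 13, 17, 47] -> [-117, -78, 135, 129, -69, -111, -12, 39, 51, 141] -> [135, 129, 39, 51, 141] -> [-675, -645, -195, -255, -705] -> [-195, -255, -645, -675, -705] -> [] -> 0
  [-25, -11, -12] -> [-75, -33, -36] -> [] -> [] -> [] -> [] -> 0
  [12, 11, 28, -20, -5, 26, -31, -10, 8, 21] -> [36, 33, 84, -60, -15, 78, -93, -30, 24, 63] -> [36, 33, 84, 78, 24, 63] -> [-180, -165, -420, -390, -120, -315] -> [-120, -165, -180, -315, -390, -420] -> [-120, -180, -390, -420] -> -1110
  [-17, 47, -29] -> [-51, 141, -87] -> [141] -> [-705] -> [-705] -> [] -> 0
  [35, -19, -44, -38, 5, 50, 28, 2] -> [105, -57, -132, -114, 15, 150, 84, 6] -> [105, 15, 150, 84, 6] -> [-525, -75, -750, -420, -30] -> [-30, -75, -420, -525, -750] -> [-30, -420, -750] -> -1200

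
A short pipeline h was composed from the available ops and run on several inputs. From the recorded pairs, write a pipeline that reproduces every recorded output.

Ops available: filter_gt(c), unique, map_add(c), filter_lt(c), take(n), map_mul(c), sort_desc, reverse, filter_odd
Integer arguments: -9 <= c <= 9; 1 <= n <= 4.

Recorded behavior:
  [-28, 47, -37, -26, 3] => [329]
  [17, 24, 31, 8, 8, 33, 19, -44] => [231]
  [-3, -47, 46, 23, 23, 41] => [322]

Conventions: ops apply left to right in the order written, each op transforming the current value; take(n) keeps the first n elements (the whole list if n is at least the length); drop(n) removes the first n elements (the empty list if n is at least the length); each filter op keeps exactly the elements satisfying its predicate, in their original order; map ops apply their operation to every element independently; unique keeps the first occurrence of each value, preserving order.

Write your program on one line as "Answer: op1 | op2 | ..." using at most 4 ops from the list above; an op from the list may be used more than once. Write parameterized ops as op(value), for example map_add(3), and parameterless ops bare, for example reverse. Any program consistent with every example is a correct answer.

filter_gt(-5) | sort_desc | take(1) | map_mul(7)

Check, running the answer program on each example:
  [-28, 47, -37, -26, 3] -> [47, 3] -> [47, 3] -> [47] -> [329]
  [17, 24, 31, 8, 8, 33, 19, -44] -> [17, 24, 31, 8, 8, 33, 19] -> [33, 31, 24, 19, 17, 8, 8] -> [33] -> [231]
  [-3, -47, 46, 23, 23, 41] -> [-3, 46, 23, 23, 41] -> [46, 41, 23, 23, -3] -> [46] -> [322]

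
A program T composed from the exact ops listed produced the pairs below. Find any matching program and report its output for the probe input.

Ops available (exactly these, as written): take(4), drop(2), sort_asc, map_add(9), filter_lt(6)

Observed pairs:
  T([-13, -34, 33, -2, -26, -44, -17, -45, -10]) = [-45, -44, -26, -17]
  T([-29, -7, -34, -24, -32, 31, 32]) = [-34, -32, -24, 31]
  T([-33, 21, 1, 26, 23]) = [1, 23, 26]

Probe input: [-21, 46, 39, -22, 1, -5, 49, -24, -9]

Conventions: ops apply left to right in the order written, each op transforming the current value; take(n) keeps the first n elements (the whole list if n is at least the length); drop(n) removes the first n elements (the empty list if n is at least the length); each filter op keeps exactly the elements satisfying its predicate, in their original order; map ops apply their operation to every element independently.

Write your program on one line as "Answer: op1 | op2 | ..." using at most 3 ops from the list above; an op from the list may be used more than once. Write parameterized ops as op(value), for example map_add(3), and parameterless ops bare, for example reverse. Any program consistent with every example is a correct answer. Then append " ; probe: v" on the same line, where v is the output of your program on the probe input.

drop(2) | sort_asc | take(4) ; probe: [-24, -22, -9, -5]

Check, running the answer program on each example:
  [-13, -34, 33, -2, -26, -44, -17, -45, -10] -> [33, -2, -26, -44, -17, -45, -10] -> [-45, -44, -26, -17, -10, -2, 33] -> [-45, -44, -26, -17]
  [-29, -7, -34, -24, -32, 31, 32] -> [-34, -24, -32, 31, 32] -> [-34, -32, -24, 31, 32] -> [-34, -32, -24, 31]
  [-33, 21, 1, 26, 23] -> [1, 26, 23] -> [1, 23, 26] -> [1, 23, 26]
  probe: [-21, 46, 39, -22, 1, -5, 49, -24, -9] -> [39, -22, 1, -5, 49, -24, -9] -> [-24, -22, -9, -5, 1, 39, 49] -> [-24, -22, -9, -5]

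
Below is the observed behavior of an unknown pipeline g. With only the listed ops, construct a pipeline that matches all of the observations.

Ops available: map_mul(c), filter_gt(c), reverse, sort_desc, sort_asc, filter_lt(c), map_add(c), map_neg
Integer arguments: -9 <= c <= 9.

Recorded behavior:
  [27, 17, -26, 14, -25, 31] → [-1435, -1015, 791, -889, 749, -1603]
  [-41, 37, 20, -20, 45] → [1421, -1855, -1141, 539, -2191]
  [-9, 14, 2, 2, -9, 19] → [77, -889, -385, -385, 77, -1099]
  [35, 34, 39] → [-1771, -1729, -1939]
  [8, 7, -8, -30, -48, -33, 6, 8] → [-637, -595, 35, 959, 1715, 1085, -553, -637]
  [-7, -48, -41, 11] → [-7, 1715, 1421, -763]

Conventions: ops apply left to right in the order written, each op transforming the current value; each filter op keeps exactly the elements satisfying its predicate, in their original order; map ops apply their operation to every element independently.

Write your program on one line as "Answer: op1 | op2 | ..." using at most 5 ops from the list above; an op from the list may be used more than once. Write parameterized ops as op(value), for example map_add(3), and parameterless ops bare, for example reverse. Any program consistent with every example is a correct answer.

map_neg | map_add(-8) | map_mul(6) | map_add(5) | map_mul(7)

Check, running the answer program on each example:
  [27, 17, -26, 14, -25, 31] -> [-27, -17, 26, -14, 25, -31] -> [-35, -25, 18, -22, 17, -39] -> [-210, -150, 108, -132, 102, -234] -> [-205, -145, 113, -127, 107, -229] -> [-1435, -1015, 791, -889, 749, -1603]
  [-41, 37, 20, -20, 45] -> [41, -37, -20, 20, -45] -> [33, -45, -28, 12, -53] -> [198, -270, -168, 72, -318] -> [203, -265, -163, 77, -313] -> [1421, -1855, -1141, 539, -2191]
  [-9, 14, 2, 2, -9, 19] -> [9, -14, -2, -2, 9, -19] -> [1, -22, -10, -10, 1, -27] -> [6, -132, -60, -60, 6, -162] -> [11, -127, -55, -55, 11, -157] -> [77, -889, -385, -385, 77, -1099]
  [35, 34, 39] -> [-35, -34, -39] -> [-43, -42, -47] -> [-258, -252, -282] -> [-253, -247, -277] -> [-1771, -1729, -1939]
  [8, 7, -8, -30, -48, -33, 6, 8] -> [-8, -7, 8, 30, 48, 33, -6, -8] -> [-16, -15, 0, 22, 40, 25, -14, -16] -> [-96, -90, 0, 132, 240, 150, -84, -96] -> [-91, -85, 5, 137, 245, 155, -79, -91] -> [-637, -595, 35, 959, 1715, 1085, -553, -637]
  [-7, -48, -41, 11] -> [7, 48, 41, -11] -> [-1, 40, 33, -19] -> [-6, 240, 198, -114] -> [-1, 245, 203, -109] -> [-7, 1715, 1421, -763]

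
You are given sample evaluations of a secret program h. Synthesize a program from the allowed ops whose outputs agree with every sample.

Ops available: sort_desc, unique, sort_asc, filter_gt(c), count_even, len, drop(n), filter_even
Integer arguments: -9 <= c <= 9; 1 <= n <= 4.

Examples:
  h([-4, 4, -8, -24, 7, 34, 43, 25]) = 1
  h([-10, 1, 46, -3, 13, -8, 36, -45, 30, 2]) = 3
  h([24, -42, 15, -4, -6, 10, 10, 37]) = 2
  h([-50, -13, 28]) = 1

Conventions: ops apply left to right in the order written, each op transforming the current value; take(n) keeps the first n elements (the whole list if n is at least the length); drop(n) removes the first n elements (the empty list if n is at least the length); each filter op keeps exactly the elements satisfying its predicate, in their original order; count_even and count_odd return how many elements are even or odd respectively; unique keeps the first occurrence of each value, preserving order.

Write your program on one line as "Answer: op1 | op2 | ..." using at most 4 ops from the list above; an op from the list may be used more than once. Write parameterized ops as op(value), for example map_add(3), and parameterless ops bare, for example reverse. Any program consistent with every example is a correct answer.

unique | filter_gt(9) | filter_even | count_even

Check, running the answer program on each example:
  [-4, 4, -8, -24, 7, 34, 43, 25] -> [-4, 4, -8, -24, 7, 34, 43, 25] -> [34, 43, 25] -> [34] -> 1
  [-10, 1, 46, -3, 13, -8, 36, -45, 30, 2] -> [-10, 1, 46, -3, 13, -8, 36, -45, 30, 2] -> [46, 13, 36, 30] -> [46, 36, 30] -> 3
  [24, -42, 15, -4, -6, 10, 10, 37] -> [24, -42, 15, -4, -6, 10, 37] -> [24, 15, 10, 37] -> [24, 10] -> 2
  [-50, -13, 28] -> [-50, -13, 28] -> [28] -> [28] -> 1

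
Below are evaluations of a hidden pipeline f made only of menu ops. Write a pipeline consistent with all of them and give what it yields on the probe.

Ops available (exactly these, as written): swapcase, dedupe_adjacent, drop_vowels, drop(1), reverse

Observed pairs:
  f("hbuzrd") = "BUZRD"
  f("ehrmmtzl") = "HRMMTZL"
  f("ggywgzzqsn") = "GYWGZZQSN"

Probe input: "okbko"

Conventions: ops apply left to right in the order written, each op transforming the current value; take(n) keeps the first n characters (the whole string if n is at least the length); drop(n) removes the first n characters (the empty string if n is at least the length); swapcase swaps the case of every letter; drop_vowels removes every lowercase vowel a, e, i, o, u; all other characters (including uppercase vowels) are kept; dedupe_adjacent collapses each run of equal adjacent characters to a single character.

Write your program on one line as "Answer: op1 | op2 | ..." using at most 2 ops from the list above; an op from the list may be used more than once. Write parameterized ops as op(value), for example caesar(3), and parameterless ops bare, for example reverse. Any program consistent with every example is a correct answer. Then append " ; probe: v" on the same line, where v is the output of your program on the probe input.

swapcase | drop(1) ; probe: "KBKO"

Check, running the answer program on each example:
  "hbuzrd" -> "HBUZRD" -> "BUZRD"
  "ehrmmtzl" -> "EHRMMTZL" -> "HRMMTZL"
  "ggywgzzqsn" -> "GGYWGZZQSN" -> "GYWGZZQSN"
  probe: "okbko" -> "OKBKO" -> "KBKO"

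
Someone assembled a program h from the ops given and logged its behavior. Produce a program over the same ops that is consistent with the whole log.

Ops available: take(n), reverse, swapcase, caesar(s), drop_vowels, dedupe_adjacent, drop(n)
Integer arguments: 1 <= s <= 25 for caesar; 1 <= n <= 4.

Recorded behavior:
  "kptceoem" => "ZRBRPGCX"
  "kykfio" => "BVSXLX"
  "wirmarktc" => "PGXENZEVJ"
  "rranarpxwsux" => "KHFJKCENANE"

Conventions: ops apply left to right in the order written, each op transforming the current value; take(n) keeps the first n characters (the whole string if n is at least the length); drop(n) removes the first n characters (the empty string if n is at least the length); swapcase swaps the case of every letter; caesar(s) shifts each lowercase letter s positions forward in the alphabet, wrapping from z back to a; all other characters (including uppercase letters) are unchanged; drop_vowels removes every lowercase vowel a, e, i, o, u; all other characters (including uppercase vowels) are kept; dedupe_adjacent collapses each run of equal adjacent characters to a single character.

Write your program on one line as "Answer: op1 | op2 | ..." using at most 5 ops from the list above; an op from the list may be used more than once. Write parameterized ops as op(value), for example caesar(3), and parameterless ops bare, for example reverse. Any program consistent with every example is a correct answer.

caesar(25) | caesar(14) | swapcase | dedupe_adjacent | reverse

Check, running the answer program on each example:
  "kptceoem" -> "josbdndl" -> "xcgprbrz" -> "XCGPRBRZ" -> "XCGPRBRZ" -> "ZRBRPGCX"
  "kykfio" -> "jxjehn" -> "xlxsvb" -> "XLXSVB" -> "XLXSVB" -> "BVSXLX"
  "wirmarktc" -> "vhqlzqjsb" -> "jveznexgp" -> "JVEZNEXGP" -> "JVEZNEXGP" -> "PGXENZEVJ"
  "rranarpxwsux" -> "qqzmzqowvrtw" -> "eenaneckjfhk" -> "EENANECKJFHK" -> "ENANECKJFHK" -> "KHFJKCENANE"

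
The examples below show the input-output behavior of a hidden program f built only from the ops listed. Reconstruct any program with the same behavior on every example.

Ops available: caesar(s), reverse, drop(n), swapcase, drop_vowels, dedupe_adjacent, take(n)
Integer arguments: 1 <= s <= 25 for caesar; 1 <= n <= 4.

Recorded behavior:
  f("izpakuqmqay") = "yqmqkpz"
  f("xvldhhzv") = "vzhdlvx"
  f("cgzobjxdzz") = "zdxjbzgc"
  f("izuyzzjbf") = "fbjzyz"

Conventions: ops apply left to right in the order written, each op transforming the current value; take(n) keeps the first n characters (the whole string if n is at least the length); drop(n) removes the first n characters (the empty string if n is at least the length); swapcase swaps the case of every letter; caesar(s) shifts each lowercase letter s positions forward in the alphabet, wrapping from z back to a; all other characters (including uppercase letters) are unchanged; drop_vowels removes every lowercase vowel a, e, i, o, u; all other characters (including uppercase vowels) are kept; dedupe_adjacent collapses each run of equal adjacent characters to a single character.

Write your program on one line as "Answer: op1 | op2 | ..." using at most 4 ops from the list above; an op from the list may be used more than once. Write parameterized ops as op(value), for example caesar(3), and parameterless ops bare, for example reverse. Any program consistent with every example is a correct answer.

dedupe_adjacent | reverse | drop_vowels

Check, running the answer program on each example:
  "izpakuqmqay" -> "izpakuqmqay" -> "yaqmqukapzi" -> "yqmqkpz"
  "xvldhhzv" -> "xvldhzv" -> "vzhdlvx" -> "vzhdlvx"
  "cgzobjxdzz" -> "cgzobjxdz" -> "zdxjbozgc" -> "zdxjbzgc"
  "izuyzzjbf" -> "izuyzjbf" -> "fbjzyuzi" -> "fbjzyz"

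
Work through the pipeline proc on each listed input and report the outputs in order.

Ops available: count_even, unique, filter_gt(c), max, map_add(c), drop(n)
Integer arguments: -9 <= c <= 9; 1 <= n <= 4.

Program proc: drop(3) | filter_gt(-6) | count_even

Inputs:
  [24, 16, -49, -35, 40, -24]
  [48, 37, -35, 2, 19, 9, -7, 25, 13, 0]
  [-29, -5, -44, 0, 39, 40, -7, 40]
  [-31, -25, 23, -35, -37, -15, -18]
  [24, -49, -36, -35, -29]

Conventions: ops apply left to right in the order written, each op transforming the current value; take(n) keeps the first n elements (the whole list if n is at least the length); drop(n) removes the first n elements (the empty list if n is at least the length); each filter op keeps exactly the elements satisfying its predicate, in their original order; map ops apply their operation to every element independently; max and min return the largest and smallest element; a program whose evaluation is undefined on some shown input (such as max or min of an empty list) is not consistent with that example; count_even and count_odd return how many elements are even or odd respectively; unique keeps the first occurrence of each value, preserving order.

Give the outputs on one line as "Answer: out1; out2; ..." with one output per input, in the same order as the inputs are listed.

1; 2; 3; 0; 0

Execution, op by op:
  [24, 16, -49, -35, 40, -24] -> [-35, 40, -24] -> [40] -> 1
  [48, 37, -35, 2, 19, 9, -7, 25, 13, 0] -> [2, 19, 9, -7, 25, 13, 0] -> [2, 19, 9, 25, 13, 0] -> 2
  [-29, -5, -44, 0, 39, 40, -7, 40] -> [0, 39, 40, -7, 40] -> [0, 39, 40, 40] -> 3
  [-31, -25, 23, -35, -37, -15, -18] -> [-35, -37, -15, -18] -> [] -> 0
  [24, -49, -36, -35, -29] -> [-35, -29] -> [] -> 0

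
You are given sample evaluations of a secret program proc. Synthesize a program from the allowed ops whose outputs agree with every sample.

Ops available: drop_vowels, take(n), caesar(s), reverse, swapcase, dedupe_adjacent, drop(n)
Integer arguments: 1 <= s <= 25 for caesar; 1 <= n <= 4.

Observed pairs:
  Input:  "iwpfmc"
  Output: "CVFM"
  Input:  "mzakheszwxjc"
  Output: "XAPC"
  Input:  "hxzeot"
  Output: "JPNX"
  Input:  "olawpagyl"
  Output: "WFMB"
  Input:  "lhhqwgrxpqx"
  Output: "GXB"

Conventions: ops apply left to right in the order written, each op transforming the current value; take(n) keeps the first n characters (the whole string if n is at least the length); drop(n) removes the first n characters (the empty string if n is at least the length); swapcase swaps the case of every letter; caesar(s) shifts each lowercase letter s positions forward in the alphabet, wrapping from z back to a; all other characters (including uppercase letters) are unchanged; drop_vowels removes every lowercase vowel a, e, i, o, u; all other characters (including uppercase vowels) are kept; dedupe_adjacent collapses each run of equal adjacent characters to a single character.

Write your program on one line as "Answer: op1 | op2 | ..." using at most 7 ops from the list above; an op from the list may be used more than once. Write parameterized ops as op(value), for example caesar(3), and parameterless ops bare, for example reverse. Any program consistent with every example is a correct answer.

drop_vowels | take(4) | caesar(16) | dedupe_adjacent | swapcase | reverse

Check, running the answer program on each example:
  "iwpfmc" -> "wpfmc" -> "wpfm" -> "mfvc" -> "mfvc" -> "MFVC" -> "CVFM"
  "mzakheszwxjc" -> "mzkhszwxjc" -> "mzkh" -> "cpax" -> "cpax" -> "CPAX" -> "XAPC"
  "hxzeot" -> "hxzt" -> "hxzt" -> "xnpj" -> "xnpj" -> "XNPJ" -> "JPNX"
  "olawpagyl" -> "lwpgyl" -> "lwpg" -> "bmfw" -> "bmfw" -> "BMFW" -> "WFMB"
  "lhhqwgrxpqx" -> "lhhqwgrxpqx" -> "lhhq" -> "bxxg" -> "bxg" -> "BXG" -> "GXB"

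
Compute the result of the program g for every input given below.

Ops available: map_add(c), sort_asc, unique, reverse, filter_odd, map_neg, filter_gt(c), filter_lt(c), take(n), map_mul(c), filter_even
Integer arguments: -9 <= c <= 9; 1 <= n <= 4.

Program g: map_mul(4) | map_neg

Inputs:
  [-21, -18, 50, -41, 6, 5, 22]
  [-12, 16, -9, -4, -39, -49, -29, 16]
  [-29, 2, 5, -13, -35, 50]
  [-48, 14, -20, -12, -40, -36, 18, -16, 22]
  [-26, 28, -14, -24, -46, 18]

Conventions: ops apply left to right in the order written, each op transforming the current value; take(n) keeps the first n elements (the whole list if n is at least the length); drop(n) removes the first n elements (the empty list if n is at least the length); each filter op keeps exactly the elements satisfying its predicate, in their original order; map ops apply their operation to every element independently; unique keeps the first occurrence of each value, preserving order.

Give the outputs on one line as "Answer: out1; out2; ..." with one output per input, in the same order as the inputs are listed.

Execution, op by op:
  [-21, -18, 50, -41, 6, 5, 22] -> [-84, -72, 200, -164, 24, 20, 88] -> [84, 72, -200, 164, -24, -20, -88]
  [-12, 16, -9, -4, -39, -49, -29, 16] -> [-48, 64, -36, -16, -156, -196, -116, 64] -> [48, -64, 36, 16, 156, 196, 116, -64]
  [-29, 2, 5, -13, -35, 50] -> [-116, 8, 20, -52, -140, 200] -> [116, -8, -20, 52, 140, -200]
  [-48, 14, -20, -12, -40, -36, 18, -16, 22] -> [-192, 56, -80, -48, -160, -144, 72, -64, 88] -> [192, -56, 80, 48, 160, 144, -72, 64, -88]
  [-26, 28, -14, -24, -46, 18] -> [-104, 112, -56, -96, -184, 72] -> [104, -112, 56, 96, 184, -72]

[84, 72, -200, 164, -24, -20, -88]; [48, -64, 36, 16, 156, 196, 116, -64]; [116, -8, -20, 52, 140, -200]; [192, -56, 80, 48, 160, 144, -72, 64, -88]; [104, -112, 56, 96, 184, -72]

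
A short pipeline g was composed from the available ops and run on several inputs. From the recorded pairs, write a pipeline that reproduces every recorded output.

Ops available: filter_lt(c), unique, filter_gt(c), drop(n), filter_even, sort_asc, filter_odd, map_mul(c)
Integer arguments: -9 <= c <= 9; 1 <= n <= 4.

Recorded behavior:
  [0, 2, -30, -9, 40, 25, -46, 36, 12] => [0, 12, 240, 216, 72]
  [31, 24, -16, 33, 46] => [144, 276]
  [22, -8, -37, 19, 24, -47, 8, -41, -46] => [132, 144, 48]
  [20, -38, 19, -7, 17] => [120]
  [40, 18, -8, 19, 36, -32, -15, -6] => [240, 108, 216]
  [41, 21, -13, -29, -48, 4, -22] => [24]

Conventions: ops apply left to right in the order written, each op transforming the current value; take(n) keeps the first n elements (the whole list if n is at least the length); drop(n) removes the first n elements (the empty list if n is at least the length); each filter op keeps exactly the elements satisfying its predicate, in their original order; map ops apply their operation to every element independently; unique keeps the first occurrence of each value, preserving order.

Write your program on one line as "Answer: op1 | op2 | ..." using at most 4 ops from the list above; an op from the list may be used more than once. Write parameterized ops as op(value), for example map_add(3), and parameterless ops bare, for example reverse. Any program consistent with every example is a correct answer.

filter_even | filter_gt(-2) | map_mul(6)

Check, running the answer program on each example:
  [0, 2, -30, -9, 40, 25, -46, 36, 12] -> [0, 2, -30, 40, -46, 36, 12] -> [0, 2, 40, 36, 12] -> [0, 12, 240, 216, 72]
  [31, 24, -16, 33, 46] -> [24, -16, 46] -> [24, 46] -> [144, 276]
  [22, -8, -37, 19, 24, -47, 8, -41, -46] -> [22, -8, 24, 8, -46] -> [22, 24, 8] -> [132, 144, 48]
  [20, -38, 19, -7, 17] -> [20, -38] -> [20] -> [120]
  [40, 18, -8, 19, 36, -32, -15, -6] -> [40, 18, -8, 36, -32, -6] -> [40, 18, 36] -> [240, 108, 216]
  [41, 21, -13, -29, -48, 4, -22] -> [-48, 4, -22] -> [4] -> [24]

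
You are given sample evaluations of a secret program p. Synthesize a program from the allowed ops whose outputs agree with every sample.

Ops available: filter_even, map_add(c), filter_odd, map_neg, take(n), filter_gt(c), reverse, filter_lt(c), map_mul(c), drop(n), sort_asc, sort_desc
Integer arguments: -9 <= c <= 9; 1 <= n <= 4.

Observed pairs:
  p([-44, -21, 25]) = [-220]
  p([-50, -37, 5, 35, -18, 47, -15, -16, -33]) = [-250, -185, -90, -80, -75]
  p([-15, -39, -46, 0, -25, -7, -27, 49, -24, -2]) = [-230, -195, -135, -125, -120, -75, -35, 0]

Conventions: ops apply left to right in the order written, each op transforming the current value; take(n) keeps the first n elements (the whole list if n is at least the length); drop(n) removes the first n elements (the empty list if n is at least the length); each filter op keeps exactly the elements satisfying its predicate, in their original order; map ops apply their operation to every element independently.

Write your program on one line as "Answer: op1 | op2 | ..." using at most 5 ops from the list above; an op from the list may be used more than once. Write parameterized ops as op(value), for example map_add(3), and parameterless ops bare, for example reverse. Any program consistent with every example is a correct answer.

filter_lt(3) | reverse | map_mul(5) | drop(1) | sort_asc

Check, running the answer program on each example:
  [-44, -21, 25] -> [-44, -21] -> [-21, -44] -> [-105, -220] -> [-220] -> [-220]
  [-50, -37, 5, 35, -18, 47, -15, -16, -33] -> [-50, -37, -18, -15, -16, -33] -> [-33, -16, -15, -18, -37, -50] -> [-165, -80, -75, -90, -185, -250] -> [-80, -75, -90, -185, -250] -> [-250, -185, -90, -80, -75]
  [-15, -39, -46, 0, -25, -7, -27, 49, -24, -2] -> [-15, -39, -46, 0, -25, -7, -27, -24, -2] -> [-2, -24, -27, -7, -25, 0, -46, -39, -15] -> [-10, -120, -135, -35, -125, 0, -230, -195, -75] -> [-120, -135, -35, -125, 0, -230, -195, -75] -> [-230, -195, -135, -125, -120, -75, -35, 0]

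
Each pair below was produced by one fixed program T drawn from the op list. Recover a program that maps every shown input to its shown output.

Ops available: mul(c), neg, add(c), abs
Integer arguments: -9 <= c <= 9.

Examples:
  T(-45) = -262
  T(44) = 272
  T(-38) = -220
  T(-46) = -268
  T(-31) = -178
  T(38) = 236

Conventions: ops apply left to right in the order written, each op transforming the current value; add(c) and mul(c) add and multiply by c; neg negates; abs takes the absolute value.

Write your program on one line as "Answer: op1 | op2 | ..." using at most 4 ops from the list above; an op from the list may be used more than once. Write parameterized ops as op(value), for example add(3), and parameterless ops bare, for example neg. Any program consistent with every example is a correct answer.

neg | mul(6) | neg | add(8)

Check, running the answer program on each example:
  -45 -> 45 -> 270 -> -270 -> -262
  44 -> -44 -> -264 -> 264 -> 272
  -38 -> 38 -> 228 -> -228 -> -220
  -46 -> 46 -> 276 -> -276 -> -268
  -31 -> 31 -> 186 -> -186 -> -178
  38 -> -38 -> -228 -> 228 -> 236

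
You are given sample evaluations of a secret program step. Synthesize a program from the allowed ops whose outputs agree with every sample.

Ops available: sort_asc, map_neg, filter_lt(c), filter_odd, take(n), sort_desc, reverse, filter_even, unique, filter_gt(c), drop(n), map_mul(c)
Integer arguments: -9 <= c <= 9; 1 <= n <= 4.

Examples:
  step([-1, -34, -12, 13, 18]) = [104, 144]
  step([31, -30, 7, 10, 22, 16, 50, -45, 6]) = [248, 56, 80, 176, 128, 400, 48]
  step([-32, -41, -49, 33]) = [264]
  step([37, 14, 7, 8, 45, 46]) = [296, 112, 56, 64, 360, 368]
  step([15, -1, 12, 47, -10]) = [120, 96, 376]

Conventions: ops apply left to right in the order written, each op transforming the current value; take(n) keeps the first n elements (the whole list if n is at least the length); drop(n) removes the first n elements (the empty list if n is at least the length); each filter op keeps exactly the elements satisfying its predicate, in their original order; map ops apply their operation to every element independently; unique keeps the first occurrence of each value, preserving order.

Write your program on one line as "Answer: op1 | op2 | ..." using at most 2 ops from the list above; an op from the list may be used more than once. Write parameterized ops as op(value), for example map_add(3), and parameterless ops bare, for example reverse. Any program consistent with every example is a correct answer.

map_mul(8) | filter_gt(3)

Check, running the answer program on each example:
  [-1, -34, -12, 13, 18] -> [-8, -272, -96, 104, 144] -> [104, 144]
  [31, -30, 7, 10, 22, 16, 50, -45, 6] -> [248, -240, 56, 80, 176, 128, 400, -360, 48] -> [248, 56, 80, 176, 128, 400, 48]
  [-32, -41, -49, 33] -> [-256, -328, -392, 264] -> [264]
  [37, 14, 7, 8, 45, 46] -> [296, 112, 56, 64, 360, 368] -> [296, 112, 56, 64, 360, 368]
  [15, -1, 12, 47, -10] -> [120, -8, 96, 376, -80] -> [120, 96, 376]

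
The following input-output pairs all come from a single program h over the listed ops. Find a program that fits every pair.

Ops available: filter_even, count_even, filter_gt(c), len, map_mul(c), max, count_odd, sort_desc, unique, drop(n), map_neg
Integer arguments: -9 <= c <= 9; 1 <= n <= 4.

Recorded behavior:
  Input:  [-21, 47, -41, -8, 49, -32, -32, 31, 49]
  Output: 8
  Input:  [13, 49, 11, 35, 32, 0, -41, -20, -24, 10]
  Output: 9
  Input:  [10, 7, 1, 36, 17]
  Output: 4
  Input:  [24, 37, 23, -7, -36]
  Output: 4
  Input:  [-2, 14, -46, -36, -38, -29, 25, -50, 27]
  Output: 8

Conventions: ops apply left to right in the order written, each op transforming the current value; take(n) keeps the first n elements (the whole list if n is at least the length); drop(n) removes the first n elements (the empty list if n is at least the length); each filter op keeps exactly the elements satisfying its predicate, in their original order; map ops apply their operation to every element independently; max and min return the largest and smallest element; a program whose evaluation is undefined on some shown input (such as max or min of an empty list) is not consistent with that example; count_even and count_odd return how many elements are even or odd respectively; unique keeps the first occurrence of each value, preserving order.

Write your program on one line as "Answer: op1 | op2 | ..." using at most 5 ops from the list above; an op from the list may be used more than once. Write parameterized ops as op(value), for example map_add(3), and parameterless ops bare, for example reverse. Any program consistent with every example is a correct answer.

sort_desc | map_mul(2) | drop(1) | len

Check, running the answer program on each example:
  [-21, 47, -41, -8, 49, -32, -32, 31, 49] -> [49, 49, 47, 31, -8, -21, -32, -32, -41] -> [98, 98, 94, 62, -16, -42, -64, -64, -82] -> [98, 94, 62, -16, -42, -64, -64, -82] -> 8
  [13, 49, 11, 35, 32, 0, -41, -20, -24, 10] -> [49, 35, 32, 13, 11, 10, 0, -20, -24, -41] -> [98, 70, 64, 26, 22, 20, 0, -40, -48, -82] -> [70, 64, 26, 22, 20, 0, -40, -48, -82] -> 9
  [10, 7, 1, 36, 17] -> [36, 17, 10, 7, 1] -> [72, 34, 20, 14, 2] -> [34, 20, 14, 2] -> 4
  [24, 37, 23, -7, -36] -> [37, 24, 23, -7, -36] -> [74, 48, 46, -14, -72] -> [48, 46, -14, -72] -> 4
  [-2, 14, -46, -36, -38, -29, 25, -50, 27] -> [27, 25, 14, -2, -29, -36, -38, -46, -50] -> [54, 50, 28, -4, -58, -72, -76, -92, -100] -> [50, 28, -4, -58, -72, -76, -92, -100] -> 8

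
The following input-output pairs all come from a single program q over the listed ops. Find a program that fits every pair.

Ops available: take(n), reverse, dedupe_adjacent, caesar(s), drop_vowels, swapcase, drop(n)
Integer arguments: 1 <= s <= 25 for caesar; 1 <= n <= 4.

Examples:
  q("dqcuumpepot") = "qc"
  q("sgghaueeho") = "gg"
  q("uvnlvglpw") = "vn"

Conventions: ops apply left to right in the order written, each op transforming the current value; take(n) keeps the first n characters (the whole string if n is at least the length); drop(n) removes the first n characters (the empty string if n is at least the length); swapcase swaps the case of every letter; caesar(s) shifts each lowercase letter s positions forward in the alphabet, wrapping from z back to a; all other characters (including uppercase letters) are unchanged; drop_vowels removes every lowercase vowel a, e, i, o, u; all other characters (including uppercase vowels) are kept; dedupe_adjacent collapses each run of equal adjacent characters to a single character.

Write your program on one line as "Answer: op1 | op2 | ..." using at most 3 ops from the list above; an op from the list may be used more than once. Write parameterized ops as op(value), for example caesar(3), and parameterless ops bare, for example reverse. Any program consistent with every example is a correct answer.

take(3) | drop(1)

Check, running the answer program on each example:
  "dqcuumpepot" -> "dqc" -> "qc"
  "sgghaueeho" -> "sgg" -> "gg"
  "uvnlvglpw" -> "uvn" -> "vn"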